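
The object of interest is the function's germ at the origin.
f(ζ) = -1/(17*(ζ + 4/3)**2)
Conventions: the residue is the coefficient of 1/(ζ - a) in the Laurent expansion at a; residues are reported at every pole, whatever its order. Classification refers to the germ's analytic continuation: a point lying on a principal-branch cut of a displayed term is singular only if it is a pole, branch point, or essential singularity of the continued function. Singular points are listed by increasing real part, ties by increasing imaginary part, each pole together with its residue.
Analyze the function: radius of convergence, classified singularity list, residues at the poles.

Denominator factor (ζ + 4/3)^2: pole of order 2 at -4/3, modulus 4/3.
The radius of convergence is the smallest modulus among the singular points: 4/3.
At the order-2 pole -4/3 set g(ζ) = (ζ - (-4/3))^2*f(ζ) = -1/17.
Order-2 pole: residue = g'(a); g'(-4/3) = 0, so the residue is 0.

Radius of convergence at 0: 4/3.
At -4/3: a pole of order 2; residue 0.


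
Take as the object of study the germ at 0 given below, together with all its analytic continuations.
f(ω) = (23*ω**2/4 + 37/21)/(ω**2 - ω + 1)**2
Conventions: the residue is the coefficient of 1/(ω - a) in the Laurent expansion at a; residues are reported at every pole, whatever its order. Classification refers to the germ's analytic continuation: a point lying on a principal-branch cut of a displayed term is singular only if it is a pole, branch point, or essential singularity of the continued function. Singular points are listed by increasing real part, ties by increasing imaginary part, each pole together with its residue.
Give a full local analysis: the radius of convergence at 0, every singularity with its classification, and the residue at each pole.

Radius of convergence at 0: 1.
At (1/2) - ((1/2)*sqrt(3))*i: a pole of order 2; residue ((631/378)*sqrt(3))*i.
At (1/2) + ((1/2)*sqrt(3))*i: a pole of order 2; residue -((631/378)*sqrt(3))*i.

Denominator factor (ω**2 - ω + 1)^2: discriminant -3, complex-conjugate roots (1/2) + ((1/2)*sqrt(3))*i and (1/2) - ((1/2)*sqrt(3))*i; poles of order 2, moduli 1 and 1.
The radius of convergence is the smallest modulus among the singular points: 1.
The factor ω**2 - ω + 1 splits as (ω - a)(ω - a') with a = (1/2) - ((1/2)*sqrt(3))*i, a' = (1/2) + ((1/2)*sqrt(3))*i. At the order-2 pole a set g(ω) = (ω - a)^2*f(ω) = [23*ω**2/4 + 37/21] / (ω - a')^2.
Order-2 pole: residue = g'(a); g'((1/2) - ((1/2)*sqrt(3))*i) = ((631/378)*sqrt(3))*i, so the residue is ((631/378)*sqrt(3))*i.
The factor ω**2 - ω + 1 splits as (ω - a)(ω - a') with a = (1/2) + ((1/2)*sqrt(3))*i, a' = (1/2) - ((1/2)*sqrt(3))*i. At the order-2 pole a set g(ω) = (ω - a)^2*f(ω) = [23*ω**2/4 + 37/21] / (ω - a')^2.
Order-2 pole: residue = g'(a); g'((1/2) + ((1/2)*sqrt(3))*i) = -((631/378)*sqrt(3))*i, so the residue is -((631/378)*sqrt(3))*i.
List the singular points by increasing real part (a conjugate pair: the negative imaginary part first).


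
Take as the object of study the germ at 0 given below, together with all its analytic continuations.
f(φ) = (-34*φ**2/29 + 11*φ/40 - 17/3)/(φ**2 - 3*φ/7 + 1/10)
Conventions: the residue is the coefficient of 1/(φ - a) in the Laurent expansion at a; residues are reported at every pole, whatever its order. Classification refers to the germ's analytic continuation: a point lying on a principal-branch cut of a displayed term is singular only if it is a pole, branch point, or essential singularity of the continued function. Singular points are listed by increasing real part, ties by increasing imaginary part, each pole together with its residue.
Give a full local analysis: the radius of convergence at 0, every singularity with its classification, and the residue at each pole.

Radius of convergence at 0: (1/10)*sqrt(10).
At (3/14) - ((1/70)*sqrt(265))*i: a pole of order 1; residue (-1847/16240) - ((1909199/2582160)*sqrt(265))*i.
At (3/14) + ((1/70)*sqrt(265))*i: a pole of order 1; residue (-1847/16240) + ((1909199/2582160)*sqrt(265))*i.

Denominator factor (φ**2 - 3*φ/7 + 1/10): discriminant -53/245, complex-conjugate roots (3/14) + ((1/70)*sqrt(265))*i and (3/14) - ((1/70)*sqrt(265))*i; poles of order 1, moduli (1/10)*sqrt(10) and (1/10)*sqrt(10).
The radius of convergence is the smallest modulus among the singular points: (1/10)*sqrt(10).
The factor φ**2 - 3*φ/7 + 1/10 splits as (φ - a)(φ - a') with a = (3/14) - ((1/70)*sqrt(265))*i, a' = (3/14) + ((1/70)*sqrt(265))*i. At the order-1 pole a set g(φ) = (φ - a)*f(φ) = [-34*φ**2/29 + 11*φ/40 - 17/3] / (φ - a').
Simple pole: residue = g(a) at a = (3/14) - ((1/70)*sqrt(265))*i, which is (-1847/16240) - ((1909199/2582160)*sqrt(265))*i.
The factor φ**2 - 3*φ/7 + 1/10 splits as (φ - a)(φ - a') with a = (3/14) + ((1/70)*sqrt(265))*i, a' = (3/14) - ((1/70)*sqrt(265))*i. At the order-1 pole a set g(φ) = (φ - a)*f(φ) = [-34*φ**2/29 + 11*φ/40 - 17/3] / (φ - a').
Simple pole: residue = g(a) at a = (3/14) + ((1/70)*sqrt(265))*i, which is (-1847/16240) + ((1909199/2582160)*sqrt(265))*i.
List the singular points by increasing real part (a conjugate pair: the negative imaginary part first).


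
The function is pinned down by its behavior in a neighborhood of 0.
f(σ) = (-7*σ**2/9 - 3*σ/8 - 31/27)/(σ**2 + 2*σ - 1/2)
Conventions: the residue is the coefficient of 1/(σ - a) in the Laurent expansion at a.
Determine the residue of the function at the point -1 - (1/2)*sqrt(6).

The residue is 85/144 + (587/1296)*sqrt(6).

The factor σ**2 + 2*σ - 1/2 splits as (σ - a)(σ - a') with a = -1 - (1/2)*sqrt(6), a' = -1 + (1/2)*sqrt(6). At the order-1 pole a set g(σ) = (σ - a)*f(σ) = [-7*σ**2/9 - 3*σ/8 - 31/27] / (σ - a').
Simple pole: residue = g(a) at a = -1 - (1/2)*sqrt(6), which is 85/144 + (587/1296)*sqrt(6).


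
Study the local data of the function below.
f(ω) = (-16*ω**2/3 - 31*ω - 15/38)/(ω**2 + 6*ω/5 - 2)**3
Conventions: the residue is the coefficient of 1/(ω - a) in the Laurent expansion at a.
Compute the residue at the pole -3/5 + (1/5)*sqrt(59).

The factor ω**2 + 6*ω/5 - 2 splits as (ω - a)(ω - a') with a = -3/5 + (1/5)*sqrt(59), a' = -3/5 - (1/5)*sqrt(59). At the order-3 pole a set g(ω) = (ω - a)^3*f(ω) = [-16*ω**2/3 - 31*ω - 15/38] / (ω - a')^3.
Order-3 pole: residue = g''(a)/2; g''(-3/5 + (1/5)*sqrt(59)) = (21888875/187305648)*sqrt(59), so the residue is (21888875/374611296)*sqrt(59).

The residue is (21888875/374611296)*sqrt(59).


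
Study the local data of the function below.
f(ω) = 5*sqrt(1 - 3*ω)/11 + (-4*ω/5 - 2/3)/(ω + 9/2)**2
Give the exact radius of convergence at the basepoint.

The radius of convergence is 1/3.

Denominator factor (ω + 9/2)^2: pole of order 2 at -9/2, modulus 9/2.
Branch term (5/11)*sqrt(1 - ω/(1/3)): its argument vanishes at ω = 1/3, a square-root branch point, modulus 1/3.
The radius of convergence is the smallest modulus among the singular points: 1/3.


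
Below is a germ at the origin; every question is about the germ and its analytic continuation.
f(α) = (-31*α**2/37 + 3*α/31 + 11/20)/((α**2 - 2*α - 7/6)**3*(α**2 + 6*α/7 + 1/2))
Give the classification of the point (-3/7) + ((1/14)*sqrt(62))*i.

The point is a pole of order 1.

The denominator factor α**2 + 6*α/7 + 1/2 vanishes at (-3/7) + ((1/14)*sqrt(62))*i and appears to the power 1; the numerator there equals (696543/1124060) + ((6543/112406)*sqrt(62))*i, nonzero, and no other factor vanishes.
Hence a pole whose order is the multiplicity, 1.


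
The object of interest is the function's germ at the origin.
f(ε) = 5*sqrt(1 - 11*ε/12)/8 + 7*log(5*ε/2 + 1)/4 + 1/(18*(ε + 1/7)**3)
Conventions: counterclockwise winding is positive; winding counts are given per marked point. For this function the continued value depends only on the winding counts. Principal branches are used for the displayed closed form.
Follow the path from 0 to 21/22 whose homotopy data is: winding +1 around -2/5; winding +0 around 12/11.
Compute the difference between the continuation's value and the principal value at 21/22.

The rational part is single-valued and drops out of the difference; each branch term changes only by its own monodromy.
(5/8)*sqrt(1 - ε/(12/11)): winding +0 is even, the square root returns to the same sheet, contribution 0.
(7/4)*log(1 - ε/(-2/5)): each positive loop around -2/5 adds 2*pi*i to the log, so winding +1 contributes (7/4)*(1)*2*pi*i = (7/2)*pi*i.
Summing the contributions at ε = 21/22 gives (7/2)*pi*i.

Continued minus principal equals (7/2)*pi*i.


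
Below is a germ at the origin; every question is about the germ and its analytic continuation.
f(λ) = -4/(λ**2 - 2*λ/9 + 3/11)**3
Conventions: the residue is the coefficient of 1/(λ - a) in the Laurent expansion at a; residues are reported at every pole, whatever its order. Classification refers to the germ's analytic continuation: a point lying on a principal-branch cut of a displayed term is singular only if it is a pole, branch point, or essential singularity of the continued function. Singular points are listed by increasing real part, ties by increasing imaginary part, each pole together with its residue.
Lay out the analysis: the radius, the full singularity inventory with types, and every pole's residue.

Radius of convergence at 0: (1/11)*sqrt(33).
At (1/9) - ((2/99)*sqrt(638))*i: a pole of order 3; residue -((21434787/24974336)*sqrt(638))*i.
At (1/9) + ((2/99)*sqrt(638))*i: a pole of order 3; residue ((21434787/24974336)*sqrt(638))*i.

Denominator factor (λ**2 - 2*λ/9 + 3/11)^3: discriminant -928/891, complex-conjugate roots (1/9) + ((2/99)*sqrt(638))*i and (1/9) - ((2/99)*sqrt(638))*i; poles of order 3, moduli (1/11)*sqrt(33) and (1/11)*sqrt(33).
The radius of convergence is the smallest modulus among the singular points: (1/11)*sqrt(33).
The factor λ**2 - 2*λ/9 + 3/11 splits as (λ - a)(λ - a') with a = (1/9) - ((2/99)*sqrt(638))*i, a' = (1/9) + ((2/99)*sqrt(638))*i. At the order-3 pole a set g(λ) = (λ - a)^3*f(λ) = [-4] / (λ - a')^3.
Order-3 pole: residue = g''(a)/2; g''((1/9) - ((2/99)*sqrt(638))*i) = -((21434787/12487168)*sqrt(638))*i, so the residue is -((21434787/24974336)*sqrt(638))*i.
The factor λ**2 - 2*λ/9 + 3/11 splits as (λ - a)(λ - a') with a = (1/9) + ((2/99)*sqrt(638))*i, a' = (1/9) - ((2/99)*sqrt(638))*i. At the order-3 pole a set g(λ) = (λ - a)^3*f(λ) = [-4] / (λ - a')^3.
Order-3 pole: residue = g''(a)/2; g''((1/9) + ((2/99)*sqrt(638))*i) = ((21434787/12487168)*sqrt(638))*i, so the residue is ((21434787/24974336)*sqrt(638))*i.
List the singular points by increasing real part (a conjugate pair: the negative imaginary part first).


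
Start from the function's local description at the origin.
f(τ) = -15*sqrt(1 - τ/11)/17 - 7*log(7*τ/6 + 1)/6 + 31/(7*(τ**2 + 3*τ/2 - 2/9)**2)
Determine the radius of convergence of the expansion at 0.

Denominator factor (τ**2 + 3*τ/2 - 2/9)^2: discriminant 113/36, real irrational roots -3/4 + (1/12)*sqrt(113) and -3/4 - (1/12)*sqrt(113); poles of order 2, moduli -3/4 + (1/12)*sqrt(113) and 3/4 + (1/12)*sqrt(113).
Branch term (-15/17)*sqrt(1 - τ/(11)): its argument vanishes at τ = 11, a square-root branch point, modulus 11.
Branch term (-7/6)*log(1 - τ/(-6/7)): its argument vanishes at τ = -6/7, a logarithmic branch point, modulus 6/7.
The radius of convergence is the smallest modulus among the singular points: -3/4 + (1/12)*sqrt(113).

The radius of convergence is -3/4 + (1/12)*sqrt(113).


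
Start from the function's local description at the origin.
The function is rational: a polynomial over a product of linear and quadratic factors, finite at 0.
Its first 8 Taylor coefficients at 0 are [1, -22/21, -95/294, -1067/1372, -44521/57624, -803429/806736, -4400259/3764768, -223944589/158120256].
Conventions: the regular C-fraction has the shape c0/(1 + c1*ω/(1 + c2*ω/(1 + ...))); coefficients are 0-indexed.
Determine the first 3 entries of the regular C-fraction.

Taylor coefficients (read off): a_0 = 1, a_1 = -22/21, a_2 = -95/294.
c0 = a_0 = 1. Peel one level at a time: if S = 1 + c*ω/S' with S'(0) = 1, then c is the ω-coefficient of S and S' = c*ω/(S - 1).
S_1 = c0/f = 1 + (22/21)*ω + (179/126)*ω^2 + ...; c1 = 22/21.
S_2 = c1*ω/(S_1 - 1) = 1 + (-179/132)*ω + ...; c2 = -179/132.

The regular C-fraction coefficients are [1, 22/21, -179/132].


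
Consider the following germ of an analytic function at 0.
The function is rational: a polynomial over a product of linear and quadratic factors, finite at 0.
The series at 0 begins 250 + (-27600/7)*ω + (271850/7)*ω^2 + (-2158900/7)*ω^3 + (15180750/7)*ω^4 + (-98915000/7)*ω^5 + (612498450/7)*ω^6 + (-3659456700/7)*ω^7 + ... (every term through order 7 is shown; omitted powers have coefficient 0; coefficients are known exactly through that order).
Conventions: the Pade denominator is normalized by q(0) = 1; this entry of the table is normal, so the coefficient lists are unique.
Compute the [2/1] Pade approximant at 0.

Taylor coefficients needed (read off): a_0 = 250, a_1 = -27600/7, a_2 = 271850/7, a_3 = -2158900/7.
Write the denominator as Q(ω) = 1 + q1*ω. Requiring Q*f - P = O(ω^4) with deg P <= 2 kills the coefficients of ω^3..ω^3 in Q*f:
  ω^3: a_3 + q1*a_2 = 0, i.e. -2158900/7 + (271850/7)*q1 = 0.
Solving this linear system: q1 = 43178/5437.
The numerator is Q*f truncated at degree 2: P0 = a_0 = 250; P1 = a_1 + q1*a_0 = -74499700/38059; P2 = a_2 + q1*a_1 = 286335650/38059.

The Pade approximant has numerator coefficients [250, -74499700/38059, 286335650/38059]; denominator coefficients [1, 43178/5437].


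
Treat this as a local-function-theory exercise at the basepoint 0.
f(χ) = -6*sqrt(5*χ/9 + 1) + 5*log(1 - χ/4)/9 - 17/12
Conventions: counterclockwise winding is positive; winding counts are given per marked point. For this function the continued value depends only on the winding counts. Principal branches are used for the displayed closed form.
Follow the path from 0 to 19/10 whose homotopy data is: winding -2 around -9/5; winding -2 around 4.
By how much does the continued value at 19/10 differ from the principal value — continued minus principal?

Continued minus principal equals -(20/9)*pi*i.

The rational part is single-valued and drops out of the difference; each branch term changes only by its own monodromy.
(-6)*sqrt(1 - χ/(-9/5)): winding -2 is even, the square root returns to the same sheet, contribution 0.
(5/9)*log(1 - χ/(4)): each positive loop around 4 adds 2*pi*i to the log, so winding -2 contributes (5/9)*(-2)*2*pi*i = -(20/9)*pi*i.
Summing the contributions at χ = 19/10 gives -(20/9)*pi*i.


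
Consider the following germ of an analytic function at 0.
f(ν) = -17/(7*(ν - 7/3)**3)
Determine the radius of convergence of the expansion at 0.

Denominator factor (ν - 7/3)^3: pole of order 3 at 7/3, modulus 7/3.
The radius of convergence is the smallest modulus among the singular points: 7/3.

The radius of convergence is 7/3.


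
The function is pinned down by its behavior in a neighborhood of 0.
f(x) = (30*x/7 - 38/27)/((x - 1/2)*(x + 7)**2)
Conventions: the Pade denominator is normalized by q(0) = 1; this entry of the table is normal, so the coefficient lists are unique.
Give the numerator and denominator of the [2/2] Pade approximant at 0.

The Pade approximant has numerator coefficients [76/1323, -24988864/139364673, 49977728/3762846171]; denominator coefficients [1, -1697505/948059, -8386690/19909239].

Taylor coefficients needed (expand at 0): a_0 = 76/1323, a_1 = -236/3087, a_2 = -716/7203, a_3 = -95380/453789, a_4 = -63260/151263.
Write the denominator as Q(x) = 1 + q1*x + q2*x^2. Requiring Q*f - P = O(x^5) with deg P <= 2 kills the coefficients of x^3..x^4 in Q*f:
  x^3: a_3 + q1*a_2 + q2*a_1 = 0, i.e. -95380/453789 + (-716/7203)*q1 + (-236/3087)*q2 = 0.
  x^4: a_4 + q1*a_3 + q2*a_2 = 0, i.e. -63260/151263 + (-95380/453789)*q1 + (-716/7203)*q2 = 0.
Solving this linear system: q1 = -1697505/948059, q2 = -8386690/19909239.
The numerator is Q*f truncated at degree 2: P0 = a_0 = 76/1323; P1 = a_1 + q1*a_0 = -24988864/139364673; P2 = a_2 + q1*a_1 + q2*a_0 = 49977728/3762846171.


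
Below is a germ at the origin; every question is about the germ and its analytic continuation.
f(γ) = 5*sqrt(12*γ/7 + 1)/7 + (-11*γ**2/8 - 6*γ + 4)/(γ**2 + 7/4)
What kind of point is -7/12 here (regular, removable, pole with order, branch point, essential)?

The point is an algebraic (square-root) branch point.

The term (5/7)*sqrt(1 - γ/(-7/12)) has argument 1 - -7/12/(-7/12) = 0 at -7/12: a square-root (algebraic, two-sheeted) branch point; the remaining terms are analytic or single-valued there.


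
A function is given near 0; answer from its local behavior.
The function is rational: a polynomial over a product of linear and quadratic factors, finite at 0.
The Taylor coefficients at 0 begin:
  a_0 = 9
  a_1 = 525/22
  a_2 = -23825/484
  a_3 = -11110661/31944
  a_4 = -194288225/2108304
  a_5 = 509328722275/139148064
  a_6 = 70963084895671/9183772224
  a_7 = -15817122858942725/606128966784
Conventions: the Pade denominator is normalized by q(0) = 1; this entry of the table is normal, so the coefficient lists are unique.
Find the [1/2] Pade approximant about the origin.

The Pade approximant has numerator coefficients [9, 162/25]; denominator coefficients [1, -3187/1650, 233/22].

Taylor coefficients needed (read off): a_0 = 9, a_1 = 525/22, a_2 = -23825/484, a_3 = -11110661/31944.
Write the denominator as Q(h) = 1 + q1*h + q2*h^2. Requiring Q*f - P = O(h^4) with deg P <= 1 kills the coefficients of h^2..h^3 in Q*f:
  h^2: a_2 + q1*a_1 + q2*a_0 = 0, i.e. -23825/484 + (525/22)*q1 + (9)*q2 = 0.
  h^3: a_3 + q1*a_2 + q2*a_1 = 0, i.e. -11110661/31944 + (-23825/484)*q1 + (525/22)*q2 = 0.
Solving this linear system: q1 = -3187/1650, q2 = 233/22.
The numerator is Q*f truncated at degree 1: P0 = a_0 = 9; P1 = a_1 + q1*a_0 = 162/25.


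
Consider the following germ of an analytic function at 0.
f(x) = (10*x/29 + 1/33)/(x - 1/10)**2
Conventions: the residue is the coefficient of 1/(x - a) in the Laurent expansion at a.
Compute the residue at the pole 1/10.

The residue is 10/29.

At the order-2 pole 1/10 set g(x) = (x - (1/10))^2*f(x) = 10*x/29 + 1/33.
Order-2 pole: residue = g'(a); g'(1/10) = 10/29, so the residue is 10/29.


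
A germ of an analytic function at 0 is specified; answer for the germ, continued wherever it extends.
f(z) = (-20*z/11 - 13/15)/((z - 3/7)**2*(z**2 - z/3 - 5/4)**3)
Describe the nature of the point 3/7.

The point is a pole of order 2.

The denominator factor z - 3/7 vanishes at 3/7 and appears to the power 2; the numerator there equals -1901/1155, nonzero, and no other factor vanishes.
Hence a pole whose order is the multiplicity, 2.


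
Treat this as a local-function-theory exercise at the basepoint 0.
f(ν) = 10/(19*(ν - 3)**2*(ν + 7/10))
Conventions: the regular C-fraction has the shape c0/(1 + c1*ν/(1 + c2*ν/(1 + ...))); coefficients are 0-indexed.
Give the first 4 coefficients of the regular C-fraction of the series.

The regular C-fraction coefficients are [100/1197, 16/21, 53/48, -2329/2544].

Taylor coefficients (expand at 0): a_0 = 100/1197, a_1 = -1600/25137, a_2 = 1100/9261, a_3 = -1743800/11085417.
c0 = a_0 = 100/1197. Peel one level at a time: if S = 1 + c*ν/S' with S'(0) = 1, then c is the ν-coefficient of S and S' = c*ν/(S - 1).
S_1 = c0/f = 1 + (16/21)*ν + (-53/63)*ν^2 + ...; c1 = 16/21.
S_2 = c1*ν/(S_1 - 1) = 1 + (53/48)*ν + (2329/2304)*ν^2 + ...; c2 = 53/48.
S_3 = c2*ν/(S_2 - 1) = 1 + (-2329/2544)*ν + ...; c3 = -2329/2544.


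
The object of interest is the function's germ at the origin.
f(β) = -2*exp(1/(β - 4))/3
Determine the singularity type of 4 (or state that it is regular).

The exponent 1/(β - (4)) has a pole at 4, so exp(1/(β - (4))) takes every nonzero value near it: an essential singularity (not a pole of any order).

The point is an essential singularity.


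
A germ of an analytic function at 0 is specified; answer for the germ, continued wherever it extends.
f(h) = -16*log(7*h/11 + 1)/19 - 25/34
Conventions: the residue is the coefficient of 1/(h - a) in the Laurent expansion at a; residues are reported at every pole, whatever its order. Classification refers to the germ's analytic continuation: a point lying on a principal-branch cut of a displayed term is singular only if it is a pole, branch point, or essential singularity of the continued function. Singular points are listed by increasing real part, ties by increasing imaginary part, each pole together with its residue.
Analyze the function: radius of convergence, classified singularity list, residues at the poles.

Radius of convergence at 0: 11/7.
At -11/7: a logarithmic branch point.

Branch term (-16/19)*log(1 - h/(-11/7)): its argument vanishes at h = -11/7, a logarithmic branch point, modulus 11/7.
The radius of convergence is the smallest modulus among the singular points: 11/7.


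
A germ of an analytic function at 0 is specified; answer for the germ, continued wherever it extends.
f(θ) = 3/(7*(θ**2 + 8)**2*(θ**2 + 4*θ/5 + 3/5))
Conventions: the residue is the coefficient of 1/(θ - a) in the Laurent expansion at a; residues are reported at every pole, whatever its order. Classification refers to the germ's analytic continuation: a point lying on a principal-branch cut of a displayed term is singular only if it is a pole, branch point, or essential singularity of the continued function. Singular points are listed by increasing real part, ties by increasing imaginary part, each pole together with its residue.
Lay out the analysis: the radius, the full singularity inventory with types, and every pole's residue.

Radius of convergence at 0: (1/5)*sqrt(15).
At (-2/5) - ((1/5)*sqrt(11))*i: a pole of order 1; residue (3860/5229021) + ((185365/115038462)*sqrt(11))*i.
At (-2/5) + ((1/5)*sqrt(11))*i: a pole of order 1; residue (3860/5229021) - ((185365/115038462)*sqrt(11))*i.
At -((2)*sqrt(2))*i: a pole of order 2; residue (-3860/5229021) - ((820705/669314688)*sqrt(2))*i.
At ((2)*sqrt(2))*i: a pole of order 2; residue (-3860/5229021) + ((820705/669314688)*sqrt(2))*i.

Denominator factor (θ**2 + 8)^2: discriminant -32, complex-conjugate roots ((2)*sqrt(2))*i and -((2)*sqrt(2))*i; poles of order 2, moduli (2)*sqrt(2) and (2)*sqrt(2).
Denominator factor (θ**2 + 4*θ/5 + 3/5): discriminant -44/25, complex-conjugate roots (-2/5) + ((1/5)*sqrt(11))*i and (-2/5) - ((1/5)*sqrt(11))*i; poles of order 1, moduli (1/5)*sqrt(15) and (1/5)*sqrt(15).
The radius of convergence is the smallest modulus among the singular points: (1/5)*sqrt(15).
The factor θ**2 + 4*θ/5 + 3/5 splits as (θ - a)(θ - a') with a = (-2/5) - ((1/5)*sqrt(11))*i, a' = (-2/5) + ((1/5)*sqrt(11))*i. At the order-1 pole a set g(θ) = (θ - a)*f(θ) = [3/(7*(θ**2 + 8)**2)] / (θ - a').
Simple pole: residue = g(a) at a = (-2/5) - ((1/5)*sqrt(11))*i, which is (3860/5229021) + ((185365/115038462)*sqrt(11))*i.
The factor θ**2 + 4*θ/5 + 3/5 splits as (θ - a)(θ - a') with a = (-2/5) + ((1/5)*sqrt(11))*i, a' = (-2/5) - ((1/5)*sqrt(11))*i. At the order-1 pole a set g(θ) = (θ - a)*f(θ) = [3/(7*(θ**2 + 8)**2)] / (θ - a').
Simple pole: residue = g(a) at a = (-2/5) + ((1/5)*sqrt(11))*i, which is (3860/5229021) - ((185365/115038462)*sqrt(11))*i.
The factor θ**2 + 8 splits as (θ - a)(θ - a') with a = -((2)*sqrt(2))*i, a' = ((2)*sqrt(2))*i. At the order-2 pole a set g(θ) = (θ - a)^2*f(θ) = [3/(7*(θ**2 + 4*θ/5 + 3/5))] / (θ - a')^2.
Order-2 pole: residue = g'(a); g'(-((2)*sqrt(2))*i) = (-3860/5229021) - ((820705/669314688)*sqrt(2))*i, so the residue is (-3860/5229021) - ((820705/669314688)*sqrt(2))*i.
The factor θ**2 + 8 splits as (θ - a)(θ - a') with a = ((2)*sqrt(2))*i, a' = -((2)*sqrt(2))*i. At the order-2 pole a set g(θ) = (θ - a)^2*f(θ) = [3/(7*(θ**2 + 4*θ/5 + 3/5))] / (θ - a')^2.
Order-2 pole: residue = g'(a); g'(((2)*sqrt(2))*i) = (-3860/5229021) + ((820705/669314688)*sqrt(2))*i, so the residue is (-3860/5229021) + ((820705/669314688)*sqrt(2))*i.
List the singular points by increasing real part (a conjugate pair: the negative imaginary part first).


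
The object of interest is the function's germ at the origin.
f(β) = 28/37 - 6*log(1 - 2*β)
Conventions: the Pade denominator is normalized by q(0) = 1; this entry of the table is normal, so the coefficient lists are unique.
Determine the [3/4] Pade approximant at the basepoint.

Taylor coefficients needed (expand at 0): a_0 = 28/37, a_1 = 12, a_2 = 12, a_3 = 16, a_4 = 24, a_5 = 192/5, a_6 = 64, a_7 = 768/7.
Write the denominator as Q(β) = 1 + q1*β + q2*β^2 + q3*β^3 + q4*β^4. Requiring Q*f - P = O(β^8) with deg P <= 3 kills the coefficients of β^4..β^7 in Q*f:
  β^4: a_4 + q1*a_3 + q2*a_2 + q3*a_1 + q4*a_0 = 0, i.e. 24 + (16)*q1 + (12)*q2 + (12)*q3 + (28/37)*q4 = 0.
  β^5: a_5 + q1*a_4 + q2*a_3 + q3*a_2 + q4*a_1 = 0, i.e. 192/5 + (24)*q1 + (16)*q2 + (12)*q3 + (12)*q4 = 0.
  β^6: a_6 + q1*a_5 + q2*a_4 + q3*a_3 + q4*a_2 = 0, i.e. 64 + (192/5)*q1 + (24)*q2 + (16)*q3 + (12)*q4 = 0.
  β^7: a_7 + q1*a_6 + q2*a_5 + q3*a_4 + q4*a_3 = 0, i.e. 768/7 + (64)*q1 + (192/5)*q2 + (24)*q3 + (16)*q4 = 0.
Solving this linear system: q1 = -3070/917, q2 = 2922/917, q3 = -472/655, q4 = -148/4585.
The numerator is Q*f truncated at degree 3: P0 = a_0 = 28/37; P1 = a_1 + q1*a_0 = 45884/4847; P2 = a_2 + q1*a_1 + q2*a_0 = -874116/33929; P3 = a_3 + q1*a_2 + q2*a_1 + q3*a_0 = 2293248/169645.

The Pade approximant has numerator coefficients [28/37, 45884/4847, -874116/33929, 2293248/169645]; denominator coefficients [1, -3070/917, 2922/917, -472/655, -148/4585].


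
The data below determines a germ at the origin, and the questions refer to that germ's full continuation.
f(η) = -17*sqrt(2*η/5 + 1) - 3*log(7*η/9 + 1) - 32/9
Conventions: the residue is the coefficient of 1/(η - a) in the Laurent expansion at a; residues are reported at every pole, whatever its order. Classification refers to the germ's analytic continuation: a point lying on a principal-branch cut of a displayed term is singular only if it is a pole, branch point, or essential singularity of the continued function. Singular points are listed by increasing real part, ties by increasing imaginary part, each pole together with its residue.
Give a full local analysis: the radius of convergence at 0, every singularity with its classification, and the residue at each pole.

Radius of convergence at 0: 9/7.
At -5/2: an algebraic (square-root) branch point.
At -9/7: a logarithmic branch point.

Branch term (-17)*sqrt(1 - η/(-5/2)): its argument vanishes at η = -5/2, a square-root branch point, modulus 5/2.
Branch term (-3)*log(1 - η/(-9/7)): its argument vanishes at η = -9/7, a logarithmic branch point, modulus 9/7.
The radius of convergence is the smallest modulus among the singular points: 9/7.
List the singular points by increasing real part (a conjugate pair: the negative imaginary part first).


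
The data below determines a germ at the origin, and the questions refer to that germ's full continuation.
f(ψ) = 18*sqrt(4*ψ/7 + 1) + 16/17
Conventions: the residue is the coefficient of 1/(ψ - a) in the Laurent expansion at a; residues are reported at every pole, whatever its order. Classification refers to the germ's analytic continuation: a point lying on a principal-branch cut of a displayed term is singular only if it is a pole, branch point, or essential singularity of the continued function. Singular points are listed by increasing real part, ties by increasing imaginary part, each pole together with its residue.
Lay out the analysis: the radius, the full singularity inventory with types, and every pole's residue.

Branch term (18)*sqrt(1 - ψ/(-7/4)): its argument vanishes at ψ = -7/4, a square-root branch point, modulus 7/4.
The radius of convergence is the smallest modulus among the singular points: 7/4.

Radius of convergence at 0: 7/4.
At -7/4: an algebraic (square-root) branch point.


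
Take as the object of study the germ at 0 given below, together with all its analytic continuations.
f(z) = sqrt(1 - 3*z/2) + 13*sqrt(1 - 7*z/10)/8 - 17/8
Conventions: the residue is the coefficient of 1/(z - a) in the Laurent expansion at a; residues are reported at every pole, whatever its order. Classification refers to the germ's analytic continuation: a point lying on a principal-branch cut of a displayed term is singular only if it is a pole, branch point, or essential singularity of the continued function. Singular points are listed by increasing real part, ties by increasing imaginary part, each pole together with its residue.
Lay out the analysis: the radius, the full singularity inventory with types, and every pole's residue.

Radius of convergence at 0: 2/3.
At 2/3: an algebraic (square-root) branch point.
At 10/7: an algebraic (square-root) branch point.

Branch term (13/8)*sqrt(1 - z/(10/7)): its argument vanishes at z = 10/7, a square-root branch point, modulus 10/7.
Branch term (1)*sqrt(1 - z/(2/3)): its argument vanishes at z = 2/3, a square-root branch point, modulus 2/3.
The radius of convergence is the smallest modulus among the singular points: 2/3.
List the singular points by increasing real part (a conjugate pair: the negative imaginary part first).


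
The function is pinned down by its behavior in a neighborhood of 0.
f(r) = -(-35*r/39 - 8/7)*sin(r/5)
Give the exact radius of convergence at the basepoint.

The factor -sin(r/5) is entire and contributes no finite singular point.
The polynomial part has no poles.
No finite singular points: the Taylor series at 0 converges everywhere.

The radius of convergence is infinite.


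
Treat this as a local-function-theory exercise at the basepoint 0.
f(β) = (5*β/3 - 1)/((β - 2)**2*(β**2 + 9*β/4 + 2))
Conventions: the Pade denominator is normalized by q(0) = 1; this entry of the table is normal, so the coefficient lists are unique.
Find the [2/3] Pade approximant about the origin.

The Pade approximant has numerator coefficients [-1/8, 127253/816504, 18179/204126]; denominator coefficients [1, 148293/272168, -91235/272168, -434323/1088672].

Taylor coefficients needed (expand at 0): a_0 = -1/8, a_1 = 43/192, a_2 = -115/1536, a_3 = 811/12288, a_4 = 927/32768, a_5 = -6071/262144.
Write the denominator as Q(β) = 1 + q1*β + q2*β^2 + q3*β^3. Requiring Q*f - P = O(β^6) with deg P <= 2 kills the coefficients of β^3..β^5 in Q*f:
  β^3: a_3 + q1*a_2 + q2*a_1 + q3*a_0 = 0, i.e. 811/12288 + (-115/1536)*q1 + (43/192)*q2 + (-1/8)*q3 = 0.
  β^4: a_4 + q1*a_3 + q2*a_2 + q3*a_1 = 0, i.e. 927/32768 + (811/12288)*q1 + (-115/1536)*q2 + (43/192)*q3 = 0.
  β^5: a_5 + q1*a_4 + q2*a_3 + q3*a_2 = 0, i.e. -6071/262144 + (927/32768)*q1 + (811/12288)*q2 + (-115/1536)*q3 = 0.
Solving this linear system: q1 = 148293/272168, q2 = -91235/272168, q3 = -434323/1088672.
The numerator is Q*f truncated at degree 2: P0 = a_0 = -1/8; P1 = a_1 + q1*a_0 = 127253/816504; P2 = a_2 + q1*a_1 + q2*a_0 = 18179/204126.


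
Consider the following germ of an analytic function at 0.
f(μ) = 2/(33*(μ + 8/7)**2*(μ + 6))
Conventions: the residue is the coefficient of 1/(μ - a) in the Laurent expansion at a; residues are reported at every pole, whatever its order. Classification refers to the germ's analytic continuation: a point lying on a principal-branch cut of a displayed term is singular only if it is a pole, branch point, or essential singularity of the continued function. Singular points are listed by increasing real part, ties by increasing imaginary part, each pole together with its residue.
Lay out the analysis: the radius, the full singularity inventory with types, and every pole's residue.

Radius of convergence at 0: 8/7.
At -6: a pole of order 1; residue 49/19074.
At -8/7: a pole of order 2; residue -49/19074.

Denominator factor (μ + 6): pole of order 1 at -6, modulus 6.
Denominator factor (μ + 8/7)^2: pole of order 2 at -8/7, modulus 8/7.
The radius of convergence is the smallest modulus among the singular points: 8/7.
At the order-1 pole -6 set g(μ) = (μ - (-6))*f(μ) = 2/(33*(μ + 8/7)**2).
Simple pole: residue = g(a) at a = -6, which is 49/19074.
At the order-2 pole -8/7 set g(μ) = (μ - (-8/7))^2*f(μ) = 2/(33*(μ + 6)).
Order-2 pole: residue = g'(a); g'(-8/7) = -49/19074, so the residue is -49/19074.
List the singular points by increasing real part (a conjugate pair: the negative imaginary part first).


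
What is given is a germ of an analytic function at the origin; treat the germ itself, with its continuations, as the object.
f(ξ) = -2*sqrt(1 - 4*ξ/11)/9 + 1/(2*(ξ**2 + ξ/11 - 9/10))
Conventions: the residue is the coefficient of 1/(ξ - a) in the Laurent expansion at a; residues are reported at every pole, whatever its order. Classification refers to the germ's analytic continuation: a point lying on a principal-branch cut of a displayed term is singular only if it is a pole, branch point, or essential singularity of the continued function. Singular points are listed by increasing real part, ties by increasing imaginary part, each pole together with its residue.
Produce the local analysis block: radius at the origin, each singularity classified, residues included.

Denominator factor (ξ**2 + ξ/11 - 9/10): discriminant 2183/605, real irrational roots -1/22 + (1/110)*sqrt(10915) and -1/22 - (1/110)*sqrt(10915); poles of order 1, moduli -1/22 + (1/110)*sqrt(10915) and 1/22 + (1/110)*sqrt(10915).
Branch term (-2/9)*sqrt(1 - ξ/(11/4)): its argument vanishes at ξ = 11/4, a square-root branch point, modulus 11/4.
The radius of convergence is the smallest modulus among the singular points: -1/22 + (1/110)*sqrt(10915).
The branch term is analytic at -1/22 - (1/110)*sqrt(10915) and contributes nothing to the residue; only the rational part matters.
The factor ξ**2 + ξ/11 - 9/10 splits as (ξ - a)(ξ - a') with a = -1/22 - (1/110)*sqrt(10915), a' = -1/22 + (1/110)*sqrt(10915). At the order-1 pole a set g(ξ) = (ξ - a)*(rational part) = [1/2] / (ξ - a').
Simple pole: residue = g(a) at a = -1/22 - (1/110)*sqrt(10915), which is -(11/4366)*sqrt(10915).
The branch term is analytic at -1/22 + (1/110)*sqrt(10915) and contributes nothing to the residue; only the rational part matters.
The factor ξ**2 + ξ/11 - 9/10 splits as (ξ - a)(ξ - a') with a = -1/22 + (1/110)*sqrt(10915), a' = -1/22 - (1/110)*sqrt(10915). At the order-1 pole a set g(ξ) = (ξ - a)*(rational part) = [1/2] / (ξ - a').
Simple pole: residue = g(a) at a = -1/22 + (1/110)*sqrt(10915), which is (11/4366)*sqrt(10915).
List the singular points by increasing real part (a conjugate pair: the negative imaginary part first).

Radius of convergence at 0: -1/22 + (1/110)*sqrt(10915).
At -1/22 - (1/110)*sqrt(10915): a pole of order 1; residue -(11/4366)*sqrt(10915).
At -1/22 + (1/110)*sqrt(10915): a pole of order 1; residue (11/4366)*sqrt(10915).
At 11/4: an algebraic (square-root) branch point.


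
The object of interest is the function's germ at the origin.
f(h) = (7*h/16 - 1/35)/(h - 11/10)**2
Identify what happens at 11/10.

The denominator factor h - 11/10 vanishes at 11/10 and appears to the power 2; the numerator there equals 507/1120, nonzero, and no other factor vanishes.
Hence a pole whose order is the multiplicity, 2.

The point is a pole of order 2.


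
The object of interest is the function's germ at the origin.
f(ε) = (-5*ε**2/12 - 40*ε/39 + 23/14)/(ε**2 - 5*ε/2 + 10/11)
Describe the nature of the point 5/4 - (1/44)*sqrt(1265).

The point is a pole of order 1.

The denominator factor ε**2 - 5*ε/2 + 10/11 vanishes at 5/4 - (1/44)*sqrt(1265) and appears to the power 1; the numerator there equals -54053/96096 + (215/4576)*sqrt(1265), nonzero, and no other factor vanishes.
Hence a pole whose order is the multiplicity, 1.


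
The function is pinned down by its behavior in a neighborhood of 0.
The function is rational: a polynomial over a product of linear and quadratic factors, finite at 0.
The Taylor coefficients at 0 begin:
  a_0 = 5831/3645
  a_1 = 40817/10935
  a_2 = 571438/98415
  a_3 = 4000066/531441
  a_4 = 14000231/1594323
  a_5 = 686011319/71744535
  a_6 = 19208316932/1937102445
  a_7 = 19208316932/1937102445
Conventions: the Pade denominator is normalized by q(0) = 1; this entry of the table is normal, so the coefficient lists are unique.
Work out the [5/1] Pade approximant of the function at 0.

The Pade approximant has numerator coefficients [5831/3645, 40817/19683, 571438/295245, 4000066/2657205, 14000231/14348907, 98001617/215233605]; denominator coefficients [1, -28/27].

Taylor coefficients needed (read off): a_0 = 5831/3645, a_1 = 40817/10935, a_2 = 571438/98415, a_3 = 4000066/531441, a_4 = 14000231/1594323, a_5 = 686011319/71744535, a_6 = 19208316932/1937102445.
Write the denominator as Q(γ) = 1 + q1*γ. Requiring Q*f - P = O(γ^7) with deg P <= 5 kills the coefficients of γ^6..γ^6 in Q*f:
  γ^6: a_6 + q1*a_5 = 0, i.e. 19208316932/1937102445 + (686011319/71744535)*q1 = 0.
Solving this linear system: q1 = -28/27.
The numerator is Q*f truncated at degree 5: P0 = a_0 = 5831/3645; P1 = a_1 + q1*a_0 = 40817/19683; P2 = a_2 + q1*a_1 = 571438/295245; P3 = a_3 + q1*a_2 = 4000066/2657205; P4 = a_4 + q1*a_3 = 14000231/14348907; P5 = a_5 + q1*a_4 = 98001617/215233605.


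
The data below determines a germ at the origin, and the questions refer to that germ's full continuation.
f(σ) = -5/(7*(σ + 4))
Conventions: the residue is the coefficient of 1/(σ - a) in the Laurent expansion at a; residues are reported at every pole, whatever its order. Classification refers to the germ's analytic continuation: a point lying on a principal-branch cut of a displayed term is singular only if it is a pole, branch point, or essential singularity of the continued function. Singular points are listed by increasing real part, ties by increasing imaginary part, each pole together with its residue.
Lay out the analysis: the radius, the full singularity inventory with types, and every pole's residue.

Radius of convergence at 0: 4.
At -4: a pole of order 1; residue -5/7.

Denominator factor (σ + 4): pole of order 1 at -4, modulus 4.
The radius of convergence is the smallest modulus among the singular points: 4.
At the order-1 pole -4 set g(σ) = (σ - (-4))*f(σ) = -5/7.
Simple pole: residue = g(a) at a = -4, which is -5/7.


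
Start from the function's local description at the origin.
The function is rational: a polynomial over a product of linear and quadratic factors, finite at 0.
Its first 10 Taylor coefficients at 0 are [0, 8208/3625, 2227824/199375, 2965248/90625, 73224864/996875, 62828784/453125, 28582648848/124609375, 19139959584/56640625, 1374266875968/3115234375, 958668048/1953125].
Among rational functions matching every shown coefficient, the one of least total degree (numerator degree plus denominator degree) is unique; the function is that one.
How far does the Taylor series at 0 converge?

The radius of convergence is 5/6.

No rational of total degree below 8 reproduces all 10 coefficients; solving the [2/6] Pade equations on them gives f(ζ) = (-24*ζ**2/11 + 38*ζ/29)/((ζ - 1)**3*(ζ - 5/6)**3), whose expansion matches every shown term.
Denominator factor (ζ - 5/6)^3: pole of order 3 at 5/6, modulus 5/6.
Denominator factor (ζ - 1)^3: pole of order 3 at 1, modulus 1.
The radius of convergence is the smallest modulus among the singular points: 5/6.


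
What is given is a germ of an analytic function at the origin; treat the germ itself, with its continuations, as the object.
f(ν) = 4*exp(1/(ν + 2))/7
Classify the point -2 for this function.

The point is an essential singularity.

The exponent 1/(ν - (-2)) has a pole at -2, so exp(1/(ν - (-2))) takes every nonzero value near it: an essential singularity (not a pole of any order).


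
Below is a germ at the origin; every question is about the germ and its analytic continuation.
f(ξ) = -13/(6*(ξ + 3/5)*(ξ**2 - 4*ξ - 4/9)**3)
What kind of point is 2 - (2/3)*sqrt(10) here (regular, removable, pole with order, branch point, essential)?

The point is a pole of order 3.

The denominator factor ξ**2 - 4*ξ - 4/9 vanishes at 2 - (2/3)*sqrt(10) and appears to the power 3; the numerator there equals -13/6, nonzero, and no other factor vanishes.
Hence a pole whose order is the multiplicity, 3.


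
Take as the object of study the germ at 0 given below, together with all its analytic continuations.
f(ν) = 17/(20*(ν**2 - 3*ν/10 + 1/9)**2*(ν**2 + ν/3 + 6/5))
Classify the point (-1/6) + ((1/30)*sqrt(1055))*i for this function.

The denominator factor ν**2 + ν/3 + 6/5 vanishes at (-1/6) + ((1/30)*sqrt(1055))*i and appears to the power 1; the numerator there equals 17/20, nonzero, and no other factor vanishes.
Hence a pole whose order is the multiplicity, 1.

The point is a pole of order 1.
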